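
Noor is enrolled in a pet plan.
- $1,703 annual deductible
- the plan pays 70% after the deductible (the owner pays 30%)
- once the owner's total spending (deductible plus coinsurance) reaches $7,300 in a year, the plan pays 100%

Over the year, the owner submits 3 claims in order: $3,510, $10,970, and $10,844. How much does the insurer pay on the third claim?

$9,080.10

Bill 1, $3,510: deductible takes $1,703, $1,807 remains; 30% of $1,807 = $542.10. Owner owes $2,245.10 (running OOP $2,245.10). Insurer: $3,510 − $2,245.10 = $1,264.90.
Bill 2, $10,970: 30% coinsurance on $10,970 = $3,291. Owner pays $3,291; OOP now $5,536.10. Insurer: $10,970 − $3,291 = $7,679.
Bill 3, $10,844: 30% coinsurance on $10,844 = $3,253.20. Adding that to $5,536.10 gives $8,789.30, past the $7,300 cap; owner pays only $7,300 − $5,536.10 = $1,763.90. Insurer: $10,844 − $1,763.90 = $9,080.10.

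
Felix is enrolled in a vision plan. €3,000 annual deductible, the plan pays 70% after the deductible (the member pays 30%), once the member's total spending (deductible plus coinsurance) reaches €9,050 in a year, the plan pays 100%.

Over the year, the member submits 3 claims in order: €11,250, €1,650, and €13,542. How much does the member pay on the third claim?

€3,080

#1 (€11,250): €3,000 to deductible, leaving €8,250; 30% of €8,250 = €2,475. Cost to member: €5,475. OOP to date €5,475.
#2 (€1,650): 30% coinsurance on €1,650 = €495. Member owes €495 (running OOP €5,970).
#3 (€13,542): 30% coinsurance on €13,542 = €4,062.60. Adding that to €5,970 gives €10,032.60, past the €9,050 cap; member pays only €9,050 − €5,970 = €3,080.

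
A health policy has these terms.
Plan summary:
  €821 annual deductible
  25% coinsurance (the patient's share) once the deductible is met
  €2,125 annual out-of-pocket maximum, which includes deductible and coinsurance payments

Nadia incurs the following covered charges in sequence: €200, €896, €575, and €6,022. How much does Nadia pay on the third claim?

€143.75

Bill 1, €200: entire amount goes to the deductible. Cost to patient: €200. OOP to date €200.
Bill 2, €896: €621 finishes the deductible; €275 goes to coinsurance; coinsurance €275 × 25% = €68.75. Patient pays €689.75; OOP now €889.75.
Bill 3, €575: 25% coinsurance on €575 = €143.75. Cost to patient: €143.75. OOP to date €1,033.50.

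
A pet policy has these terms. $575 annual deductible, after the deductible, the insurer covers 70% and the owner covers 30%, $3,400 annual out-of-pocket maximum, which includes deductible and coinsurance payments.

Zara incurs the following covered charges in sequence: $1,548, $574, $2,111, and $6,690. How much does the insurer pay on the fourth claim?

Claim 1 ($1,548): deductible takes $575, $973 remains; 30% of $973 = $291.90. Cost to owner: $866.90. OOP to date $866.90. Plan pays $1,548 − $866.90 = $681.10.
Claim 2 ($574): 30% coinsurance on $574 = $172.20. Cost to owner: $172.20. OOP to date $1,039.10. Insurer: $574 − $172.20 = $401.80.
Claim 3 ($2,111): 30% coinsurance on $2,111 = $633.30. Cost to owner: $633.30. OOP to date $1,672.40. Plan pays $2,111 − $633.30 = $1,477.70.
Claim 4 ($6,690): deductible already satisfied, so owner's share is 30% × $6,690 = $2,007. That would push OOP to $3,679.40, over the $3,400 cap, so owner pays $3,400 − $1,672.40 = $1,727.60. Plan pays $6,690 − $1,727.60 = $4,962.40.

$4,962.40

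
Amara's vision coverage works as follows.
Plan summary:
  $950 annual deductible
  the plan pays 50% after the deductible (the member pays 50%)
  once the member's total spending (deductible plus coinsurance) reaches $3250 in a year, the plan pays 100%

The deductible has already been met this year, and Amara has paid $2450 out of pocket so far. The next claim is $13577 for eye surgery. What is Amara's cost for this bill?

The deductible is already satisfied, so the full bill goes to coinsurance.
Coinsurance: $13577 × 50% = $6788.50.
Year-to-date out-of-pocket would reach $2450 + $6788.50 = $9238.50, above the $3250 maximum, so the member pays only $3250 − $2450 = $800.

$800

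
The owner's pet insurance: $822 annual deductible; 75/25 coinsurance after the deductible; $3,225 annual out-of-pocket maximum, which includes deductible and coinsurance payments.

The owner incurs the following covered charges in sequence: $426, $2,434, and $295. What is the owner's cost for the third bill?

$73.75

Claim 1 — $426: all of it applies to the deductible. Cost to owner: $426. OOP to date $426.
Claim 2 — $2,434: $396 finishes the deductible; $2,038 goes to coinsurance; coinsurance $2,038 × 25% = $509.50. Cost to owner: $905.50. OOP to date $1,331.50.
Claim 3 — $295: 25% coinsurance on $295 = $73.75. Owner owes $73.75 (running OOP $1,405.25).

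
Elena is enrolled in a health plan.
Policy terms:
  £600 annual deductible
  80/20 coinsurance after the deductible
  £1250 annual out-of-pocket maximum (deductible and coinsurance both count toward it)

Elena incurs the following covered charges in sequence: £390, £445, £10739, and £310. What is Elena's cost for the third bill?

Bill 1, £390: entire amount goes to the deductible. Patient pays £390; OOP now £390.
Bill 2, £445: £210 finishes the deductible; £235 goes to coinsurance; coinsurance £235 × 20% = £47. Cost to patient: £257. OOP to date £647.
Bill 3, £10739: 20% coinsurance on £10739 = £2147.80. OOP would hit £2794.80 > £1250, so the cap limits the patient to £1250 − £647 = £603.

£603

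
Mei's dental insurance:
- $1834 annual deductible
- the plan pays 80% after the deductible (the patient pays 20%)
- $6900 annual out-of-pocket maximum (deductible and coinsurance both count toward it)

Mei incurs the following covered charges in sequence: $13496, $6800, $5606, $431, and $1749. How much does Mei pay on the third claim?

Claim 1 — $13496: $1834 finishes the deductible; $11662 goes to coinsurance; patient's 20% is $2332.40. Patient pays $4166.40; OOP now $4166.40.
Claim 2 — $6800: 20% coinsurance on $6800 = $1360. Patient pays $1360; OOP now $5526.40.
Claim 3 — $5606: deductible already satisfied, so patient's share is 20% × $5606 = $1121.20. Patient owes $1121.20 (running OOP $6647.60).

$1121.20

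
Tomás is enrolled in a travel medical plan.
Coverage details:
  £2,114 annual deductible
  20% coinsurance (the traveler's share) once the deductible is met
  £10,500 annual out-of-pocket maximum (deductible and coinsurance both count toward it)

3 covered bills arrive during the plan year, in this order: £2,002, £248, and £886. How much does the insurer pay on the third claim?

£708.80

Claim 1 (£2,002): all of it applies to the deductible. Traveler owes £2,002 (running OOP £2,002). Plan pays £2,002 − £2,002 = £0.
Claim 2 (£248): £112 to deductible, leaving £136; coinsurance £136 × 20% = £27.20. Traveler owes £139.20 (running OOP £2,141.20). Insurer: £248 − £139.20 = £108.80.
Claim 3 (£886): deductible met; 20% of £886 = £177.20. Traveler pays £177.20; OOP now £2,318.40. Insurer: £886 − £177.20 = £708.80.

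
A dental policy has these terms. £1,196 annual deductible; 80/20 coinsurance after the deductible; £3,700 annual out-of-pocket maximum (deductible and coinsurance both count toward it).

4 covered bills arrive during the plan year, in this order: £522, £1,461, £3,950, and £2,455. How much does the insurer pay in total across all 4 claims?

£5,753.60

#1 (£522): all of it applies to the deductible. Cost to patient: £522. OOP to date £522. Insurer: £522 − £522 = £0.
#2 (£1,461): £674 to deductible, leaving £787; patient's 20% is £157.40. Patient owes £831.40 (running OOP £1,353.40). Insurer: £1,461 − £831.40 = £629.60.
#3 (£3,950): deductible met; 20% of £3,950 = £790. Patient pays £790; OOP now £2,143.40. Insurer: £3,950 − £790 = £3,160.
#4 (£2,455): 20% coinsurance on £2,455 = £491. Patient owes £491 (running OOP £2,634.40). Insurer: £2,455 − £491 = £1,964.
Insurer total: £0 + £629.60 + £3,160 + £1,964 = £5,753.60.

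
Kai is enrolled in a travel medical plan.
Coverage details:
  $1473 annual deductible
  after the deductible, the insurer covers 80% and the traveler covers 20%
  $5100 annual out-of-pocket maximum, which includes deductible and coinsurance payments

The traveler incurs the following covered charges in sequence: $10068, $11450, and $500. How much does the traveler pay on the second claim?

$1908

Claim 1 — $10068: $1473 finishes the deductible; $8595 goes to coinsurance; 20% of $8595 = $1719. Traveler owes $3192 (running OOP $3192).
Claim 2 — $11450: deductible already satisfied, so traveler's share is 20% × $11450 = $2290. Adding that to $3192 gives $5482, past the $5100 cap; traveler pays only $5100 − $3192 = $1908.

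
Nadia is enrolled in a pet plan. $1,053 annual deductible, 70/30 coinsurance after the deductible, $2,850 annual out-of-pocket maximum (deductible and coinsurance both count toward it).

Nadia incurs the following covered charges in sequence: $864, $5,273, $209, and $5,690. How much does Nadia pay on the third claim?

#1 ($864): fully absorbed by the deductible. Owner owes $864 (running OOP $864).
#2 ($5,273): $189 finishes the deductible; $5,084 goes to coinsurance; coinsurance $5,084 × 30% = $1,525.20. Cost to owner: $1,714.20. OOP to date $2,578.20.
#3 ($209): deductible met; 30% of $209 = $62.70. Cost to owner: $62.70. OOP to date $2,640.90.

$62.70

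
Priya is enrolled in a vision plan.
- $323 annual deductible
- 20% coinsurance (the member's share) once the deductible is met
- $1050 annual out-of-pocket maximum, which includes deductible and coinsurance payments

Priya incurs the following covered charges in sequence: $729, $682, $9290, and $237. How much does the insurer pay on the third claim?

Claim 1 — $729: $323 finishes the deductible; $406 goes to coinsurance; 20% of $406 = $81.20. Member owes $404.20 (running OOP $404.20). Insurer: $729 − $404.20 = $324.80.
Claim 2 — $682: deductible already satisfied, so member's share is 20% × $682 = $136.40. Member pays $136.40; OOP now $540.60. Insurer: $682 − $136.40 = $545.60.
Claim 3 — $9290: 20% coinsurance on $9290 = $1858. Adding that to $540.60 gives $2398.60, past the $1050 cap; member pays only $1050 − $540.60 = $509.40. Insurer: $9290 − $509.40 = $8780.60.

$8780.60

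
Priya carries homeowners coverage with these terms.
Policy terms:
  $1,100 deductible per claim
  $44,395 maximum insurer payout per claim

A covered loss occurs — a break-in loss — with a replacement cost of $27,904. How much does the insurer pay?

Less the $1,100 deductible: $27,904 − $1,100 = $26,804.
$26,804 ≤ $44,395, so the limit doesn't bind; insurer pays $26,804.

$26,804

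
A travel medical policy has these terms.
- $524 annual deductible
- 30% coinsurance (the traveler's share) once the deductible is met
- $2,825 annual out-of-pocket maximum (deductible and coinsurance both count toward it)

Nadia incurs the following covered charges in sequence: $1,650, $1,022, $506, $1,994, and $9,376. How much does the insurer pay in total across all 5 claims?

#1 ($1,650): $524 finishes the deductible; $1,126 goes to coinsurance; 30% of $1,126 = $337.80. Cost to traveler: $861.80. OOP to date $861.80. Plan pays $1,650 − $861.80 = $788.20.
#2 ($1,022): deductible met; 30% of $1,022 = $306.60. Cost to traveler: $306.60. OOP to date $1,168.40. Plan pays $1,022 − $306.60 = $715.40.
#3 ($506): deductible met; 30% of $506 = $151.80. Traveler owes $151.80 (running OOP $1,320.20). Plan pays $506 − $151.80 = $354.20.
#4 ($1,994): deductible already satisfied, so traveler's share is 30% × $1,994 = $598.20. Traveler pays $598.20; OOP now $1,918.40. Insurer: $1,994 − $598.20 = $1,395.80.
#5 ($9,376): deductible met; 30% of $9,376 = $2,812.80. That would push OOP to $4,731.20, over the $2,825 cap, so traveler pays $2,825 − $1,918.40 = $906.60. Plan pays $9,376 − $906.60 = $8,469.40.
Insurer total = bills − traveler's total = $14,548 − $2,825 = $11,723.

$11,723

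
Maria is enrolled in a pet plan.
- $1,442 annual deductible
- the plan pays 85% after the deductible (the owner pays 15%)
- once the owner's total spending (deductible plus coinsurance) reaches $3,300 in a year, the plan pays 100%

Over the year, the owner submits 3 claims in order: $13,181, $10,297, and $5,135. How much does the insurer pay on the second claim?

Claim 1 — $13,181: $1,442 to deductible, leaving $11,739; owner's 15% is $1,760.85. Cost to owner: $3,202.85. OOP to date $3,202.85. Plan pays $13,181 − $3,202.85 = $9,978.15.
Claim 2 — $10,297: deductible already satisfied, so owner's share is 15% × $10,297 = $1,544.55. That would push OOP to $4,747.40, over the $3,300 cap, so owner pays $3,300 − $3,202.85 = $97.15. Insurer: $10,297 − $97.15 = $10,199.85.

$10,199.85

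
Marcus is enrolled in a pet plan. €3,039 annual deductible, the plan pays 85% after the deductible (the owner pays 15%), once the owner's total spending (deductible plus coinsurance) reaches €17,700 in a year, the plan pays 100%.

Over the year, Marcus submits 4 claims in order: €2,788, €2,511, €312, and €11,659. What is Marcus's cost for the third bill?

Claim 1 — €2,788: entire amount goes to the deductible. Cost to owner: €2,788. OOP to date €2,788.
Claim 2 — €2,511: deductible takes €251, €2,260 remains; 15% of €2,260 = €339. Cost to owner: €590. OOP to date €3,378.
Claim 3 — €312: deductible already satisfied, so owner's share is 15% × €312 = €46.80. Owner owes €46.80 (running OOP €3,424.80).

€46.80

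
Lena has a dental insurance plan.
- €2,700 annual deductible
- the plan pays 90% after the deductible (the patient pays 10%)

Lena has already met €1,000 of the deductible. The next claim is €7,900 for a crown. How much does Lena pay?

Deductible still to meet: €2,700 − €1,000 = €1,700.
The remaining €6,200 (= €7,900 − €1,700) moves to coinsurance.
Coinsurance: €6,200 × 10% = €620.
So the patient owes €1,700 + €620 = €2,320.

€2,320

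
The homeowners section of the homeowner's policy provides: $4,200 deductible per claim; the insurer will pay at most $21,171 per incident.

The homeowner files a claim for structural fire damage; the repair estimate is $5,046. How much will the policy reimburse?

$846

Less the $4,200 deductible: $5,046 − $4,200 = $846.
$846 is within the $21,171 limit, so the insurer pays $846.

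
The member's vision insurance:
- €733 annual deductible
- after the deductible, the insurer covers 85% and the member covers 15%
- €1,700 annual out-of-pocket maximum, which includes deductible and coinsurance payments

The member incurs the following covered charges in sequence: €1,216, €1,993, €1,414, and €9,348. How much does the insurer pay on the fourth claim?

€8,964.50

Bill 1, €1,216: €733 to deductible, leaving €483; member's 15% is €72.45. Member pays €805.45; OOP now €805.45. Plan pays €1,216 − €805.45 = €410.55.
Bill 2, €1,993: 15% coinsurance on €1,993 = €298.95. Member owes €298.95 (running OOP €1,104.40). Insurer: €1,993 − €298.95 = €1,694.05.
Bill 3, €1,414: deductible met; 15% of €1,414 = €212.10. Member owes €212.10 (running OOP €1,316.50). Plan pays €1,414 − €212.10 = €1,201.90.
Bill 4, €9,348: deductible met; 15% of €9,348 = €1,402.20. Adding that to €1,316.50 gives €2,718.70, past the €1,700 cap; member pays only €1,700 − €1,316.50 = €383.50. Plan pays €9,348 − €383.50 = €8,964.50.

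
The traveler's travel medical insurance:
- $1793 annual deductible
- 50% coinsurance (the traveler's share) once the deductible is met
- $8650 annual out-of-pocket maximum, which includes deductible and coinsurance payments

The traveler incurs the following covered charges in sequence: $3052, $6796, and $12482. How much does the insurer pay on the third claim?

$9652.50

Claim 1 — $3052: $1793 finishes the deductible; $1259 goes to coinsurance; coinsurance $1259 × 50% = $629.50. Cost to traveler: $2422.50. OOP to date $2422.50. Insurer: $3052 − $2422.50 = $629.50.
Claim 2 — $6796: deductible met; 50% of $6796 = $3398. Cost to traveler: $3398. OOP to date $5820.50. Insurer: $6796 − $3398 = $3398.
Claim 3 — $12482: deductible met; 50% of $12482 = $6241. Adding that to $5820.50 gives $12061.50, past the $8650 cap; traveler pays only $8650 − $5820.50 = $2829.50. Insurer: $12482 − $2829.50 = $9652.50.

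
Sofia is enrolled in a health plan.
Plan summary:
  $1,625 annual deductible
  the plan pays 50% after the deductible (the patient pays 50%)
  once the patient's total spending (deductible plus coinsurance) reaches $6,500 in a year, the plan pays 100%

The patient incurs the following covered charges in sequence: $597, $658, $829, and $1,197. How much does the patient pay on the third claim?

#1 ($597): fully absorbed by the deductible. Patient pays $597; OOP now $597.
#2 ($658): all of it applies to the deductible. Patient owes $658 (running OOP $1,255).
#3 ($829): deductible takes $370, $459 remains; patient's 50% is $229.50. Patient pays $599.50; OOP now $1,854.50.

$599.50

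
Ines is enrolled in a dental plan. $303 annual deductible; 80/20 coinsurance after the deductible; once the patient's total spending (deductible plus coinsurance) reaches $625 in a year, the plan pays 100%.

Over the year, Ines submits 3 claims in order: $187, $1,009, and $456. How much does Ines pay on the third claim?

$91.20

Bill 1, $187: all of it applies to the deductible. Patient owes $187 (running OOP $187).
Bill 2, $1,009: deductible takes $116, $893 remains; 20% of $893 = $178.60. Cost to patient: $294.60. OOP to date $481.60.
Bill 3, $456: deductible already satisfied, so patient's share is 20% × $456 = $91.20. Patient owes $91.20 (running OOP $572.80).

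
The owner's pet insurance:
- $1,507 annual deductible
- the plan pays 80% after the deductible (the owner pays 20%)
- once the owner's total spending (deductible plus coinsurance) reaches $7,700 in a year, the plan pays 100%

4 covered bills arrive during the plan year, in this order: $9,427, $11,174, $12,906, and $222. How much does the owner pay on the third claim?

$2,374.20

Claim 1 — $9,427: $1,507 finishes the deductible; $7,920 goes to coinsurance; 20% of $7,920 = $1,584. Owner owes $3,091 (running OOP $3,091).
Claim 2 — $11,174: deductible met; 20% of $11,174 = $2,234.80. Cost to owner: $2,234.80. OOP to date $5,325.80.
Claim 3 — $12,906: deductible already satisfied, so owner's share is 20% × $12,906 = $2,581.20. That would push OOP to $7,907, over the $7,700 cap, so owner pays $7,700 − $5,325.80 = $2,374.20.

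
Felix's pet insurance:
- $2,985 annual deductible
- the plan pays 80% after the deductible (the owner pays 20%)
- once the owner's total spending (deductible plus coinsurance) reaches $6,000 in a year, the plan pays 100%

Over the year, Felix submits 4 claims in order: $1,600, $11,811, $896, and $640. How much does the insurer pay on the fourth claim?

$512

Claim 1 ($1,600): entire amount goes to the deductible. Owner owes $1,600 (running OOP $1,600). Insurer: $1,600 − $1,600 = $0.
Claim 2 ($11,811): deductible takes $1,385, $10,426 remains; owner's 20% is $2,085.20. Cost to owner: $3,470.20. OOP to date $5,070.20. Insurer: $11,811 − $3,470.20 = $8,340.80.
Claim 3 ($896): deductible already satisfied, so owner's share is 20% × $896 = $179.20. Cost to owner: $179.20. OOP to date $5,249.40. Insurer: $896 − $179.20 = $716.80.
Claim 4 ($640): 20% coinsurance on $640 = $128. Owner pays $128; OOP now $5,377.40. Insurer: $640 − $128 = $512.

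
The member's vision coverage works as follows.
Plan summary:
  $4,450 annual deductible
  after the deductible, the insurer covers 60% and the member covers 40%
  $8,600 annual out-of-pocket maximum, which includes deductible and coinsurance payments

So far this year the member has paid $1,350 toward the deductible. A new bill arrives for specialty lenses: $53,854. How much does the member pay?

$7,250

Deductible still to meet: $4,450 − $1,350 = $3,100.
The remaining $50,754 (= $53,854 − $3,100) moves to coinsurance.
Member's 40% share of $50,754 is $20,301.60.
So the member owes $3,100 + $20,301.60 = $23,401.60 before any cap.
That would bring total out-of-pocket to $24,751.60, past the $8,600 cap. The member is capped at $8,600 − $1,350 = $7,250 on this claim.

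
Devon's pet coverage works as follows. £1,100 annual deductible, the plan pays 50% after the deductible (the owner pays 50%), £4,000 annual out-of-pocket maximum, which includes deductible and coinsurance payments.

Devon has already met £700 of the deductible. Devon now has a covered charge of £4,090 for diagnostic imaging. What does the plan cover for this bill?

£1,845

Remaining deductible: £1,100 − £700 = £400.
The remaining £3,690 (= £4,090 − £400) moves to coinsurance.
50% of £3,690 = £1,845 falls to the owner.
That puts the owner's cost at £400 + £1,845 = £2,245 before any cap.
Cumulative spending £700 + £2,245 = £2,945 stays under the £4,000 maximum.
The insurer covers the remainder: £4,090 − £2,245 = £1,845.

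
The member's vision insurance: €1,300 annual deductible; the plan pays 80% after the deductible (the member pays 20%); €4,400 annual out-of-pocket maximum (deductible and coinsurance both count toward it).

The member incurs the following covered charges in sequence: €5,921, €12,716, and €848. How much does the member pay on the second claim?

#1 (€5,921): deductible takes €1,300, €4,621 remains; 20% of €4,621 = €924.20. Cost to member: €2,224.20. OOP to date €2,224.20.
#2 (€12,716): deductible met; 20% of €12,716 = €2,543.20. That would push OOP to €4,767.40, over the €4,400 cap, so member pays €4,400 − €2,224.20 = €2,175.80.

€2,175.80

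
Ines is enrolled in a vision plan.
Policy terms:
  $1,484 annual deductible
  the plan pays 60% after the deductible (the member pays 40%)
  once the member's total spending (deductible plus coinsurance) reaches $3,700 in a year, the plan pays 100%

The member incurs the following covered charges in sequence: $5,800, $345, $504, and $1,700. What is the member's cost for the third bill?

Claim 1 — $5,800: $1,484 finishes the deductible; $4,316 goes to coinsurance; coinsurance $4,316 × 40% = $1,726.40. Cost to member: $3,210.40. OOP to date $3,210.40.
Claim 2 — $345: 40% coinsurance on $345 = $138. Cost to member: $138. OOP to date $3,348.40.
Claim 3 — $504: deductible already satisfied, so member's share is 40% × $504 = $201.60. Member pays $201.60; OOP now $3,550.

$201.60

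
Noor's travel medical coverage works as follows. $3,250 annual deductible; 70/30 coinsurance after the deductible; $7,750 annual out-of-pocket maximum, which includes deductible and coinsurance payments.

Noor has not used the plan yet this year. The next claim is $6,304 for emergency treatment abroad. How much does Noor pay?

$4,166.20

The full $3,250 deductible is still open; $3,250 of this bill applies to it.
That leaves $6,304 − $3,250 = $3,054 for coinsurance.
30% of $3,054 = $916.20 falls to the traveler.
Traveler responsibility before any cap: $3,250 + $916.20 = $4,166.20.
Year-to-date out-of-pocket becomes $0 + $4,166.20 = $4,166.20, still under the $7,750 maximum, so no cap applies.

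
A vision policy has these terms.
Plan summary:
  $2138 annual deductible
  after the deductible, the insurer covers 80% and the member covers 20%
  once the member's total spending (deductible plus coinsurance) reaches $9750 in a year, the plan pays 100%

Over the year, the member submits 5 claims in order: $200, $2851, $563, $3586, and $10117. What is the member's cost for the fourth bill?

$717.20

Bill 1, $200: fully absorbed by the deductible. Member pays $200; OOP now $200.
Bill 2, $2851: $1938 to deductible, leaving $913; 20% of $913 = $182.60. Member owes $2120.60 (running OOP $2320.60).
Bill 3, $563: deductible already satisfied, so member's share is 20% × $563 = $112.60. Member owes $112.60 (running OOP $2433.20).
Bill 4, $3586: deductible already satisfied, so member's share is 20% × $3586 = $717.20. Cost to member: $717.20. OOP to date $3150.40.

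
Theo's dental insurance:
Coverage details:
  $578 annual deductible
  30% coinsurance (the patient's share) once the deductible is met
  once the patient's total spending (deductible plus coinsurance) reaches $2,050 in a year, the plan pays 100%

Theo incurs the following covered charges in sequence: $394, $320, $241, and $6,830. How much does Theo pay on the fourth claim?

$1,358.90

Claim 1 — $394: fully absorbed by the deductible. Patient owes $394 (running OOP $394).
Claim 2 — $320: $184 finishes the deductible; $136 goes to coinsurance; 30% of $136 = $40.80. Cost to patient: $224.80. OOP to date $618.80.
Claim 3 — $241: deductible already satisfied, so patient's share is 30% × $241 = $72.30. Patient pays $72.30; OOP now $691.10.
Claim 4 — $6,830: deductible already satisfied, so patient's share is 30% × $6,830 = $2,049. OOP would hit $2,740.10 > $2,050, so the cap limits the patient to $2,050 − $691.10 = $1,358.90.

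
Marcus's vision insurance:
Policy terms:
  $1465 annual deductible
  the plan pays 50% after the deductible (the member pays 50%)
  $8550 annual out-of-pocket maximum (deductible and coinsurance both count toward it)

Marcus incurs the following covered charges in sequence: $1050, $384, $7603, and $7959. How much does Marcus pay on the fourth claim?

$3299

#1 ($1050): fully absorbed by the deductible. Cost to member: $1050. OOP to date $1050.
#2 ($384): all of it applies to the deductible. Cost to member: $384. OOP to date $1434.
#3 ($7603): $31 finishes the deductible; $7572 goes to coinsurance; member's 50% is $3786. Cost to member: $3817. OOP to date $5251.
#4 ($7959): 50% coinsurance on $7959 = $3979.50. Adding that to $5251 gives $9230.50, past the $8550 cap; member pays only $8550 − $5251 = $3299.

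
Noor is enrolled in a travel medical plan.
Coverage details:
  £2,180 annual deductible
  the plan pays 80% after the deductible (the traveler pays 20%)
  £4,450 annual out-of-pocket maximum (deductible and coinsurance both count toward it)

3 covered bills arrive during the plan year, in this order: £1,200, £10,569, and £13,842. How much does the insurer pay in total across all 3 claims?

#1 (£1,200): entire amount goes to the deductible. Traveler owes £1,200 (running OOP £1,200). Plan pays £1,200 − £1,200 = £0.
#2 (£10,569): deductible takes £980, £9,589 remains; traveler's 20% is £1,917.80. Traveler owes £2,897.80 (running OOP £4,097.80). Plan pays £10,569 − £2,897.80 = £7,671.20.
#3 (£13,842): deductible met; 20% of £13,842 = £2,768.40. That would push OOP to £6,866.20, over the £4,450 cap, so traveler pays £4,450 − £4,097.80 = £352.20. Plan pays £13,842 − £352.20 = £13,489.80.
Insurer total = bills − traveler's total = £25,611 − £4,450 = £21,161.

£21,161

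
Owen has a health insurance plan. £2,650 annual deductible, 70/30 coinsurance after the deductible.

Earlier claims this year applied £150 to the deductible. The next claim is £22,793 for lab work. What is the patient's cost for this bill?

£150 of the £2,650 deductible is already met, leaving £2,500.
That leaves £22,793 − £2,500 = £20,293 for coinsurance.
30% of £20,293 = £6,087.90 falls to the patient.
That puts the patient's cost at £2,500 + £6,087.90 = £8,587.90.

£8,587.90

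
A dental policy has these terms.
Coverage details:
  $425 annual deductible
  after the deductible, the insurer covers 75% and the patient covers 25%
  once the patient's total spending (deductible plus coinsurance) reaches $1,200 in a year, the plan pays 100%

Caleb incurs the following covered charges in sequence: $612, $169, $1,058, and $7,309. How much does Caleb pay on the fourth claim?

$421.50

#1 ($612): $425 finishes the deductible; $187 goes to coinsurance; patient's 25% is $46.75. Patient pays $471.75; OOP now $471.75.
#2 ($169): 25% coinsurance on $169 = $42.25. Patient owes $42.25 (running OOP $514).
#3 ($1,058): deductible already satisfied, so patient's share is 25% × $1,058 = $264.50. Patient pays $264.50; OOP now $778.50.
#4 ($7,309): deductible already satisfied, so patient's share is 25% × $7,309 = $1,827.25. That would push OOP to $2,605.75, over the $1,200 cap, so patient pays $1,200 − $778.50 = $421.50.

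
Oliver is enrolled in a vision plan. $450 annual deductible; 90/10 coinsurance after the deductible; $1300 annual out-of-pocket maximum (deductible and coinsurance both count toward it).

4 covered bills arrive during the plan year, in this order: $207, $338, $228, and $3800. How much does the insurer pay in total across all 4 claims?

$3710.70

Claim 1 ($207): fully absorbed by the deductible. Member pays $207; OOP now $207. Insurer: $207 − $207 = $0.
Claim 2 ($338): deductible takes $243, $95 remains; coinsurance $95 × 10% = $9.50. Cost to member: $252.50. OOP to date $459.50. Plan pays $338 − $252.50 = $85.50.
Claim 3 ($228): deductible met; 10% of $228 = $22.80. Member owes $22.80 (running OOP $482.30). Plan pays $228 − $22.80 = $205.20.
Claim 4 ($3800): 10% coinsurance on $3800 = $380. Cost to member: $380. OOP to date $862.30. Insurer: $3800 − $380 = $3420.
Insurer total: $0 + $85.50 + $205.20 + $3420 = $3710.70.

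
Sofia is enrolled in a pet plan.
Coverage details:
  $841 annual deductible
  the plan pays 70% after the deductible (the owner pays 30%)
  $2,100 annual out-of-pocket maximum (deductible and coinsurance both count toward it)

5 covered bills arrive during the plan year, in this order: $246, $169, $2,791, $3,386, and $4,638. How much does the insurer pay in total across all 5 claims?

Bill 1, $246: all of it applies to the deductible. Owner owes $246 (running OOP $246). Plan pays $246 − $246 = $0.
Bill 2, $169: entire amount goes to the deductible. Cost to owner: $169. OOP to date $415. Plan pays $169 − $169 = $0.
Bill 3, $2,791: deductible takes $426, $2,365 remains; owner's 30% is $709.50. Owner pays $1,135.50; OOP now $1,550.50. Plan pays $2,791 − $1,135.50 = $1,655.50.
Bill 4, $3,386: 30% coinsurance on $3,386 = $1,015.80. OOP would hit $2,566.30 > $2,100, so the cap limits the owner to $2,100 − $1,550.50 = $549.50. Plan pays $3,386 − $549.50 = $2,836.50.
Bill 5, $4,638: 30% coinsurance on $4,638 = $1,391.40. OOP would hit $3,491.40 > $2,100, so the cap limits the owner to $2,100 − $2,100 = $0. Insurer: $4,638 − $0 = $4,638.
Insurer total: $0 + $0 + $1,655.50 + $2,836.50 + $4,638 = $9,130.

$9,130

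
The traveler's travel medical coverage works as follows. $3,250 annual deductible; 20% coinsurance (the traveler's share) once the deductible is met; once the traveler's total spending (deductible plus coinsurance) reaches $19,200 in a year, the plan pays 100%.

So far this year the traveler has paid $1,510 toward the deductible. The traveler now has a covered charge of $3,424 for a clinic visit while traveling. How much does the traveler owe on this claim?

$2,076.80

$1,510 of the $3,250 deductible is already met, leaving $1,740.
The remaining $1,684 (= $3,424 − $1,740) moves to coinsurance.
Coinsurance: $1,684 × 20% = $336.80.
That puts the traveler's cost at $1,740 + $336.80 = $2,076.80 before any cap.
Year-to-date out-of-pocket becomes $1,510 + $2,076.80 = $3,586.80, still under the $19,200 maximum, so no cap applies.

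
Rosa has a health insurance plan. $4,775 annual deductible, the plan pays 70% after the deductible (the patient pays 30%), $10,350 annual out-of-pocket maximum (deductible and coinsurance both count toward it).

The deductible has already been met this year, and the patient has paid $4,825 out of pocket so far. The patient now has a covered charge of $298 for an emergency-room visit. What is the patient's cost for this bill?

The deductible is already satisfied, so the full bill goes to coinsurance.
Patient's 30% share of $298 is $89.40.
Year-to-date out-of-pocket becomes $4,825 + $89.40 = $4,914.40, still under the $10,350 maximum, so no cap applies.

$89.40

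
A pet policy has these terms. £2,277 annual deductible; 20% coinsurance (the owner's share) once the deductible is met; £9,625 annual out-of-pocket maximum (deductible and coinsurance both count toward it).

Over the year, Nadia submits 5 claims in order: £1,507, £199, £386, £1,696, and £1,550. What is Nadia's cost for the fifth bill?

£310

Claim 1 — £1,507: all of it applies to the deductible. Cost to owner: £1,507. OOP to date £1,507.
Claim 2 — £199: entire amount goes to the deductible. Owner owes £199 (running OOP £1,706).
Claim 3 — £386: fully absorbed by the deductible. Owner pays £386; OOP now £2,092.
Claim 4 — £1,696: £185 finishes the deductible; £1,511 goes to coinsurance; coinsurance £1,511 × 20% = £302.20. Owner pays £487.20; OOP now £2,579.20.
Claim 5 — £1,550: deductible met; 20% of £1,550 = £310. Owner owes £310 (running OOP £2,889.20).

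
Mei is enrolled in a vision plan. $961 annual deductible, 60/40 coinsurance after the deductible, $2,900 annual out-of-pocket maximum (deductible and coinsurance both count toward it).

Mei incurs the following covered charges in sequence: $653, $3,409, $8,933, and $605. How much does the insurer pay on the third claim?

$8,234.40

Claim 1 ($653): entire amount goes to the deductible. Member pays $653; OOP now $653. Insurer: $653 − $653 = $0.
Claim 2 ($3,409): deductible takes $308, $3,101 remains; member's 40% is $1,240.40. Member owes $1,548.40 (running OOP $2,201.40). Insurer: $3,409 − $1,548.40 = $1,860.60.
Claim 3 ($8,933): deductible already satisfied, so member's share is 40% × $8,933 = $3,573.20. Adding that to $2,201.40 gives $5,774.60, past the $2,900 cap; member pays only $2,900 − $2,201.40 = $698.60. Plan pays $8,933 − $698.60 = $8,234.40.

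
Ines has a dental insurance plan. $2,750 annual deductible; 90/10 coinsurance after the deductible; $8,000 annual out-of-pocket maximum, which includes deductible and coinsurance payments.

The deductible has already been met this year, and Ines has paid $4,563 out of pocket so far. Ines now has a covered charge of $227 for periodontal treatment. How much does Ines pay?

With the deductible met, the entire $227 is subject to coinsurance.
Coinsurance: $227 × 10% = $22.70.
Cumulative spending $4,563 + $22.70 = $4,585.70 stays under the $8,000 maximum.

$22.70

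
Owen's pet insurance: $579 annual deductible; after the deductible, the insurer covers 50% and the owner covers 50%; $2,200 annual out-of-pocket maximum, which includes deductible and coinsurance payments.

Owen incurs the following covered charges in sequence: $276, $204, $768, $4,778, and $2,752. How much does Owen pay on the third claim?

$433.50

Claim 1 ($276): entire amount goes to the deductible. Cost to owner: $276. OOP to date $276.
Claim 2 ($204): fully absorbed by the deductible. Owner pays $204; OOP now $480.
Claim 3 ($768): deductible takes $99, $669 remains; coinsurance $669 × 50% = $334.50. Owner owes $433.50 (running OOP $913.50).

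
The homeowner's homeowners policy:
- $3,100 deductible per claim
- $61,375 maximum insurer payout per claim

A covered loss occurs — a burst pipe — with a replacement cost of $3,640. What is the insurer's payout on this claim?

Less the $3,100 deductible: $3,640 − $3,100 = $540.
$540 is within the $61,375 limit, so the insurer pays $540.

$540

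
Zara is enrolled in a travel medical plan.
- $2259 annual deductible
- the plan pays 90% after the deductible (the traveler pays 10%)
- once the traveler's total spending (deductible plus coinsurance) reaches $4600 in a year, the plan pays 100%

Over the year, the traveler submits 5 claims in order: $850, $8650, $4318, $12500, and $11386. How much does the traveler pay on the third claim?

Bill 1, $850: entire amount goes to the deductible. Traveler pays $850; OOP now $850.
Bill 2, $8650: $1409 to deductible, leaving $7241; traveler's 10% is $724.10. Traveler owes $2133.10 (running OOP $2983.10).
Bill 3, $4318: deductible already satisfied, so traveler's share is 10% × $4318 = $431.80. Traveler owes $431.80 (running OOP $3414.90).

$431.80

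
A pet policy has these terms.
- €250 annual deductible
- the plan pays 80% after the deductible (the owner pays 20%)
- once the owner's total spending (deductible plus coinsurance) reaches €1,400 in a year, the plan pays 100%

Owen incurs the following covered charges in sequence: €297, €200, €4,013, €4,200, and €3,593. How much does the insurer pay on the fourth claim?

Claim 1 — €297: €250 to deductible, leaving €47; coinsurance €47 × 20% = €9.40. Owner owes €259.40 (running OOP €259.40). Plan pays €297 − €259.40 = €37.60.
Claim 2 — €200: 20% coinsurance on €200 = €40. Cost to owner: €40. OOP to date €299.40. Insurer: €200 − €40 = €160.
Claim 3 — €4,013: 20% coinsurance on €4,013 = €802.60. Owner pays €802.60; OOP now €1,102. Insurer: €4,013 − €802.60 = €3,210.40.
Claim 4 — €4,200: 20% coinsurance on €4,200 = €840. OOP would hit €1,942 > €1,400, so the cap limits the owner to €1,400 − €1,102 = €298. Insurer: €4,200 − €298 = €3,902.

€3,902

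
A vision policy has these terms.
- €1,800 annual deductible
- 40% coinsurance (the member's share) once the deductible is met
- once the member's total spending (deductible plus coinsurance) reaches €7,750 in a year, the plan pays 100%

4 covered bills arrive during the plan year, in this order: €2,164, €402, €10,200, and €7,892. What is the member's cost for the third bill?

Bill 1, €2,164: €1,800 to deductible, leaving €364; member's 40% is €145.60. Member owes €1,945.60 (running OOP €1,945.60).
Bill 2, €402: deductible already satisfied, so member's share is 40% × €402 = €160.80. Member owes €160.80 (running OOP €2,106.40).
Bill 3, €10,200: deductible met; 40% of €10,200 = €4,080. Member owes €4,080 (running OOP €6,186.40).

€4,080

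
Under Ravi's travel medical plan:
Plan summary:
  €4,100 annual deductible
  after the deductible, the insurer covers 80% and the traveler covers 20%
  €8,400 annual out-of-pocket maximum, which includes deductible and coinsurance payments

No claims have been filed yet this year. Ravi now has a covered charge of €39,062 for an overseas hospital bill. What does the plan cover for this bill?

€30,662

The full €4,100 deductible is still open; €4,100 of this bill applies to it.
That leaves €39,062 − €4,100 = €34,962 for coinsurance.
Coinsurance: €34,962 × 20% = €6,992.40.
That puts the traveler's cost at €4,100 + €6,992.40 = €11,092.40 before any cap.
Adding €11,092.40 to the €0 already spent would give €11,092.40, which exceeds the €8,400 cap; the traveler pays just €8,400 − €0 = €8,400.
The plan picks up €39,062 − €8,400 = €30,662.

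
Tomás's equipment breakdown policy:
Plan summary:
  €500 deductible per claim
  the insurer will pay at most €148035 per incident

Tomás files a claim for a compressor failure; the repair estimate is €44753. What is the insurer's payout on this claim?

Subtract the deductible: €44753 − €500 = €44253.
€44253 ≤ €148035, so the limit doesn't bind; insurer pays €44253.

€44253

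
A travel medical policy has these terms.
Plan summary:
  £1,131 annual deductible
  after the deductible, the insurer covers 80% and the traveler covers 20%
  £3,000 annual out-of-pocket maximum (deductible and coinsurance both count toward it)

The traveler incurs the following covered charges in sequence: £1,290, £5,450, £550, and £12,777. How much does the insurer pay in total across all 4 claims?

£17,067

Claim 1 (£1,290): £1,131 to deductible, leaving £159; coinsurance £159 × 20% = £31.80. Cost to traveler: £1,162.80. OOP to date £1,162.80. Insurer: £1,290 − £1,162.80 = £127.20.
Claim 2 (£5,450): deductible already satisfied, so traveler's share is 20% × £5,450 = £1,090. Cost to traveler: £1,090. OOP to date £2,252.80. Plan pays £5,450 − £1,090 = £4,360.
Claim 3 (£550): deductible met; 20% of £550 = £110. Cost to traveler: £110. OOP to date £2,362.80. Insurer: £550 − £110 = £440.
Claim 4 (£12,777): deductible met; 20% of £12,777 = £2,555.40. OOP would hit £4,918.20 > £3,000, so the cap limits the traveler to £3,000 − £2,362.80 = £637.20. Plan pays £12,777 − £637.20 = £12,139.80.
Insurer total: £127.20 + £4,360 + £440 + £12,139.80 = £17,067.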